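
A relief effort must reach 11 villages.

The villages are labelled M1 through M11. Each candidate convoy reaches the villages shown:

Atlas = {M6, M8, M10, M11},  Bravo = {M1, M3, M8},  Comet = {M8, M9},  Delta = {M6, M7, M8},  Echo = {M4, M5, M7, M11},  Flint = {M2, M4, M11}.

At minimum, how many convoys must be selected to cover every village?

5

Take {Atlas, Bravo, Comet, Echo, Flint}. Their union is {M1, M2, M3, M4, M5, M6, M7, M8, M9, M10, M11}, which is all 11 villages.
No 4 of the 6 convoys cover everything (all 15 combinations miss at least one village), so 5 is optimal.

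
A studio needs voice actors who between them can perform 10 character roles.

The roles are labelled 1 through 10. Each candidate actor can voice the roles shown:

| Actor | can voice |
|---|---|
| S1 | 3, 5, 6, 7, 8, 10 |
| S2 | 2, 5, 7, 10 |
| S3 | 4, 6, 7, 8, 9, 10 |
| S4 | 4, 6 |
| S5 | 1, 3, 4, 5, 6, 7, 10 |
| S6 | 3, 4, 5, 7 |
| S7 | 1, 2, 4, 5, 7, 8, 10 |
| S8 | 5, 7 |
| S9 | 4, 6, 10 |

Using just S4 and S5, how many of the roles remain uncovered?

Union of S4, S5 = {1, 3, 4, 5, 6, 7, 10}.
Not covered: 2, 8, 9 — 3 roles.

3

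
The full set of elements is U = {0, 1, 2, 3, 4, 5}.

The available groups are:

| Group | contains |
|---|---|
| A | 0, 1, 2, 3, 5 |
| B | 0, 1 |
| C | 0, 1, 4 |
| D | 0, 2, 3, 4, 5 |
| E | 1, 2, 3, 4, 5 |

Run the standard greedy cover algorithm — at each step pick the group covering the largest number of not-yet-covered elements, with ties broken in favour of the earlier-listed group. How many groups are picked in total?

Greedy: pick A (covers 5 new) → pick C (covers 1 new). Total picks: 2.

2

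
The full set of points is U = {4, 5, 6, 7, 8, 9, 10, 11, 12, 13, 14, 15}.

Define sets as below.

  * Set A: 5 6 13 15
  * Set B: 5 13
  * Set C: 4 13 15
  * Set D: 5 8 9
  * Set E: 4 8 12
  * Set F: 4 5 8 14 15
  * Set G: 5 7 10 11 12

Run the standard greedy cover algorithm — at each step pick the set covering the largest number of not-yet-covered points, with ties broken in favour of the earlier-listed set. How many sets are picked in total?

Greedy: pick F (covers 5 new) → pick G (covers 4 new) → pick A (covers 2 new) → pick D (covers 1 new). Total picks: 4.

4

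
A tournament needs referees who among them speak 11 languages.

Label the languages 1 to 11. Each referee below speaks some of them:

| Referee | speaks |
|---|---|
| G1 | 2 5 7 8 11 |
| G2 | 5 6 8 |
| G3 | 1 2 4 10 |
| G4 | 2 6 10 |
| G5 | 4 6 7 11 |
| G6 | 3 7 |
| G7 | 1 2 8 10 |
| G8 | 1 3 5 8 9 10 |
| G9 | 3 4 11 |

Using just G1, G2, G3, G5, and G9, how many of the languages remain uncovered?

Union of G1, G2, G3, G5, G9 = {1, 2, 3, 4, 5, 6, 7, 8, 10, 11}.
Not covered: 9 — 1 language.

1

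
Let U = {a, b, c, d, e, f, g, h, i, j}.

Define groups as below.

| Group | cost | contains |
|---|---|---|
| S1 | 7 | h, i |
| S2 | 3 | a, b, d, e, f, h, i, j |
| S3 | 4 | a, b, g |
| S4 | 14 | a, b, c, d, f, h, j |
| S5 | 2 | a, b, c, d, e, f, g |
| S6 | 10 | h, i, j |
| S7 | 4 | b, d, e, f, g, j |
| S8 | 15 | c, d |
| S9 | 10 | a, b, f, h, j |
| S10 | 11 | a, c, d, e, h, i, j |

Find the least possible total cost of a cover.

5

S2, S5 together cover every point (S2 ∪ S5 = {a, b, c, d, e, f, g, h, i, j}); total cost 3 + 2 = 5.
No covering selection has total cost below 5.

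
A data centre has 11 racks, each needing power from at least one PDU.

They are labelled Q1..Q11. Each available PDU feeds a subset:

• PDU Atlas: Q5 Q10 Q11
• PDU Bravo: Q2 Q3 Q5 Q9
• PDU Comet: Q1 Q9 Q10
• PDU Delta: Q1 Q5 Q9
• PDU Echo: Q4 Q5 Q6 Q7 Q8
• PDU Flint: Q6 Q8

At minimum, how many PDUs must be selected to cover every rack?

4

Atlas and Bravo and Comet and Echo together: Atlas ∪ Bravo ∪ Comet ∪ Echo = {Q1, Q2, Q3, Q4, Q5, Q6, Q7, Q8, Q9, Q10, Q11} — every rack is covered.
No 3 of the 6 PDUs cover everything (all 20 combinations miss at least one rack), so 4 is optimal.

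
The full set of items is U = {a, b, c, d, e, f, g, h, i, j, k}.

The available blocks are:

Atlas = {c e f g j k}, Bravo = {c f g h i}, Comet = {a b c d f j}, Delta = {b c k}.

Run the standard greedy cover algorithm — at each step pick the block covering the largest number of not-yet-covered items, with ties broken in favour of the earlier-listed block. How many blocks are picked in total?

3

Greedy: pick Atlas (covers 6 new) → pick Comet (covers 3 new) → pick Bravo (covers 2 new). Total picks: 3.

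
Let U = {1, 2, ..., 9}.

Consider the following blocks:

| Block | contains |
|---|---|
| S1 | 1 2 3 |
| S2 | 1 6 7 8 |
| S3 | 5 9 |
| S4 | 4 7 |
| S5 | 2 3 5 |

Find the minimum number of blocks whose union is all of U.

4

S1, S2, S3, and S4 cover everything between them: the union {1, 2, 3, 4, 5, 6, 7, 8, 9} is all of U.
Only S4 contains 4, so S4 is forced; the remaining 7 elements need at least 3 more blocks (each remaining block adds at most 3) — so at least 4 blocks are needed, and 4 is optimal.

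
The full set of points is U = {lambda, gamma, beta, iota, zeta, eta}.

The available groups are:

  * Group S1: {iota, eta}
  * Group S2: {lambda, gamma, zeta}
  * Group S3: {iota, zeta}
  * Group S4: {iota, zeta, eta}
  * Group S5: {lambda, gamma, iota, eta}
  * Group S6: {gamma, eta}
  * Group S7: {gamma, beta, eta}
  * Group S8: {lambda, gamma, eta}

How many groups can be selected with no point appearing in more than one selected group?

S3, S6 are pairwise disjoint (S3={iota,zeta}; S6={gamma,eta}).
Every remaining group overlaps one of these, and no 3 of the listed groups are pairwise disjoint, so 2 is the maximum.

2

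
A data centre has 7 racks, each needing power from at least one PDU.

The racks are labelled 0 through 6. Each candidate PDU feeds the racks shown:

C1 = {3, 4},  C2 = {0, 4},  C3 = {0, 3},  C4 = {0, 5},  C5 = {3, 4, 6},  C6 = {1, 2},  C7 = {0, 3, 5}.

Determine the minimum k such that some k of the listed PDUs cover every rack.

3

Take {C5, C6, C7}. Their union is {0, 1, 2, 3, 4, 5, 6}, which is all 7 racks.
Each PDU has at most 3 racks, and 2·3 = 6 < 7 — so at least 3 PDUs are needed, and 3 is optimal.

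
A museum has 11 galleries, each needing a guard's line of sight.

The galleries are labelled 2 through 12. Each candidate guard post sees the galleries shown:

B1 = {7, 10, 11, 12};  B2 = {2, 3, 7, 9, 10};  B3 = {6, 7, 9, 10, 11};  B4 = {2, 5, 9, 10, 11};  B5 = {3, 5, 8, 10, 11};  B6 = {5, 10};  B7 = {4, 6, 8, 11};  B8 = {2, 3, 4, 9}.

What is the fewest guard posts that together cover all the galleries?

4

Take {B1, B4, B7, B8}. Their union is {2, 3, 4, 5, 6, 7, 8, 9, 10, 11, 12}, which is all 11 galleries.
No 3 of the 8 guard posts cover everything (all 56 combinations miss at least one gallery), so 4 is optimal.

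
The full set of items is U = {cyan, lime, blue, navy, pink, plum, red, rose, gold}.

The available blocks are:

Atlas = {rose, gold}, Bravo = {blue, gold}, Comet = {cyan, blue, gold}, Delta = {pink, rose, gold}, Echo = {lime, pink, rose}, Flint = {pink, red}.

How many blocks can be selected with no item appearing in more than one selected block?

2

Comet, Flint are pairwise disjoint (Comet={cyan,blue,gold}; Flint={pink,red}).
Every remaining block overlaps one of these, and no 3 of the listed blocks are pairwise disjoint, so 2 is the maximum.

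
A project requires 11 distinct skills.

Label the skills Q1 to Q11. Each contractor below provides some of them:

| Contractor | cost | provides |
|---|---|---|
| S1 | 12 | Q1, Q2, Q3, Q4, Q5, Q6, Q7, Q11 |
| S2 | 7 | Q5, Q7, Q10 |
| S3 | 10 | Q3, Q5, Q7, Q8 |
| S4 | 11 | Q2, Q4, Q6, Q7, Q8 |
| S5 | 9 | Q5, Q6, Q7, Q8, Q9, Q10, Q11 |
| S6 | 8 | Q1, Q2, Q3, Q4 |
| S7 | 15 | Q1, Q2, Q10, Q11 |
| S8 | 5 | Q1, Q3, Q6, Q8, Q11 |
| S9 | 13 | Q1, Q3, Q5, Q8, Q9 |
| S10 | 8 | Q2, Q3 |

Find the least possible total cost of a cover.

S5, S6 together cover every skill (S5 ∪ S6 = {Q1, Q2, Q3, Q4, Q5, Q6, Q7, Q8, Q9, Q10, Q11}); total cost 9 + 8 = 17.
The greedy pick S8, S5, S6 costs 22; no covering selection beats 17.

17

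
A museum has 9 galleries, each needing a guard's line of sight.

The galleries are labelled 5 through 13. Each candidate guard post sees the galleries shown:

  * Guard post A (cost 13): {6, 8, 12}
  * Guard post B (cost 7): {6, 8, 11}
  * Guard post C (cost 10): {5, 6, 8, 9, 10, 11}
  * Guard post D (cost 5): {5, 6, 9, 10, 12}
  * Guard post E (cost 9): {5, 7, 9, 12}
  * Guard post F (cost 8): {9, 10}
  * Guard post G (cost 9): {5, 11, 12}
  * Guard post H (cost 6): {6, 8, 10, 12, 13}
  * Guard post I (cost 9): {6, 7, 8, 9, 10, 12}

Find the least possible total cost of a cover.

B, E, H together cover every gallery (B ∪ E ∪ H = {5, 6, 7, 8, 9, 10, 11, 12, 13}); total cost 7 + 9 + 6 = 22.
The greedy pick D, H, B, E costs 27; no covering selection beats 22.

22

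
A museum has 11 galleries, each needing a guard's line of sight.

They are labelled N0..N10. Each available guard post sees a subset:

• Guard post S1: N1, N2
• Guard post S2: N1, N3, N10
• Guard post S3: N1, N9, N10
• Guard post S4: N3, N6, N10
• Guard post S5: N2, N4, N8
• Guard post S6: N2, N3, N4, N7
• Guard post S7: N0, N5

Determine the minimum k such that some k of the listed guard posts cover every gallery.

5

S3 and S4 and S5 and S6 and S7 together: S3 ∪ S4 ∪ S5 ∪ S6 ∪ S7 = {N0, N1, N2, N3, N4, N5, N6, N7, N8, N9, N10} — every gallery is covered.
No 4 of the 7 guard posts cover everything (all 35 combinations miss at least one gallery), so 5 is optimal.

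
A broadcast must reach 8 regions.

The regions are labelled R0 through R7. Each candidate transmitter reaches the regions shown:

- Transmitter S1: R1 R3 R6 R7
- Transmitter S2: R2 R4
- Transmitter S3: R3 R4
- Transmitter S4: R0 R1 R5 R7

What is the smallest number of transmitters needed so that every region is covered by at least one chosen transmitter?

3

Take {S1, S2, S4}. Their union is {R0, R1, R2, R3, R4, R5, R6, R7}, which is all 8 regions.
Only S4 contains R0, so S4 is forced; the remaining 4 regions need at least 2 more transmitters (each remaining transmitter adds at most 2) — so at least 3 transmitters are needed, and 3 is optimal.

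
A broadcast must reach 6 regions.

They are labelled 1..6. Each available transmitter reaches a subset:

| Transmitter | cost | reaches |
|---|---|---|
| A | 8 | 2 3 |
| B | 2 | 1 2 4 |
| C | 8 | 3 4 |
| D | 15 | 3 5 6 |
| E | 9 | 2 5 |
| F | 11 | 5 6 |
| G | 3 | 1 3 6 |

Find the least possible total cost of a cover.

14

B, E, G together cover every region (B ∪ E ∪ G = {1, 2, 3, 4, 5, 6}); total cost 2 + 9 + 3 = 14.
No covering selection has total cost below 14.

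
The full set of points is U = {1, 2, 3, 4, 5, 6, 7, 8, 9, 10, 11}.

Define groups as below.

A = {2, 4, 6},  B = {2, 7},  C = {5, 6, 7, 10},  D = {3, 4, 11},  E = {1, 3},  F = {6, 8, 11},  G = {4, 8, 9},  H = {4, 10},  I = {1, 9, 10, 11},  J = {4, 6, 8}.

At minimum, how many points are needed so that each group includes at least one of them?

The 4 points {2, 3, 8, 10} hit every group.
The groups B, E, F, H are pairwise disjoint, so any hitting set needs a separate point for each — at least 4. Hence 4 is optimal.

4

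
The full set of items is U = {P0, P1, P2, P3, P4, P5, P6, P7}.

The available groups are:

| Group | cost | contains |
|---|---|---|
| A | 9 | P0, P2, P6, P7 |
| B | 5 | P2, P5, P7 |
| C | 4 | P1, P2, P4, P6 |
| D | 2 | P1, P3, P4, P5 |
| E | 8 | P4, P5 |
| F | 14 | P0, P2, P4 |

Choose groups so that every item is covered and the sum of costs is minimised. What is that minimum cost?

11

A, D together cover every item (A ∪ D = {P0, P1, P2, P3, P4, P5, P6, P7}); total cost 9 + 2 = 11.
The greedy pick D, C, A costs 15; no covering selection beats 11.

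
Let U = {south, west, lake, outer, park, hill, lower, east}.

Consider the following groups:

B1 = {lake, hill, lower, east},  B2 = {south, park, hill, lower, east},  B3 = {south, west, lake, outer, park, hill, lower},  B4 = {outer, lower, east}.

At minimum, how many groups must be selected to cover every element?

B3 and B4 cover everything between them: the union {south, west, lake, outer, park, hill, lower, east} is all of U.
No single group has all 8 elements (the largest, B3, has 7), so 2 is optimal.

2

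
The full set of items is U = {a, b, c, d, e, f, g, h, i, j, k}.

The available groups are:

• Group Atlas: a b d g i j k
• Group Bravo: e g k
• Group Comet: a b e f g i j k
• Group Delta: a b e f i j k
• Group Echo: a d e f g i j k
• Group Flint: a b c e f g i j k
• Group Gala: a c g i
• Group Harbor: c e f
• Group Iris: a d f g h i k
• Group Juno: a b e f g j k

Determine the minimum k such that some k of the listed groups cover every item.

Flint and Iris cover everything between them: the union {a, b, c, d, e, f, g, h, i, j, k} is all of U.
No single group has all 11 items (the largest, Flint, has 9), so 2 is optimal.

2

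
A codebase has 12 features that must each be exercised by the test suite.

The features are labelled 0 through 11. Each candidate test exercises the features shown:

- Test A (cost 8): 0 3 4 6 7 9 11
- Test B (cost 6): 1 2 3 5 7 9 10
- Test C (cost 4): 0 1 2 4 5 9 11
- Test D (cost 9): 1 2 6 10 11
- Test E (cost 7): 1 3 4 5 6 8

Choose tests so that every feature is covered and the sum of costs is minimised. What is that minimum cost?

17

B, C, E together cover every feature (B ∪ C ∪ E = {0, 1, 2, 3, 4, 5, 6, 7, 8, 9, 10, 11}); total cost 6 + 4 + 7 = 17.
No covering selection has total cost below 17.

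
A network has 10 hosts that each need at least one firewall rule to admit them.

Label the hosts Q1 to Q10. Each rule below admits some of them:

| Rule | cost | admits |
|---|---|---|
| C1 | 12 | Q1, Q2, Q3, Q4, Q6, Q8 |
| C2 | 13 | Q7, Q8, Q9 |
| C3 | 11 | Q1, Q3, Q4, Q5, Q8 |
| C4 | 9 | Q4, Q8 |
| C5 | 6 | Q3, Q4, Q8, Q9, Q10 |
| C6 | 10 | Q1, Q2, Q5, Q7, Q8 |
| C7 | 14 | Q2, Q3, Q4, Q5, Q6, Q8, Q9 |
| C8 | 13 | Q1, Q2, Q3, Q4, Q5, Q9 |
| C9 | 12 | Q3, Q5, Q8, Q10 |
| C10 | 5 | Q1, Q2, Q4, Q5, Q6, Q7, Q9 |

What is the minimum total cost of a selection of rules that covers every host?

C5, C10 together cover every host (C5 ∪ C10 = {Q1, Q2, Q3, Q4, Q5, Q6, Q7, Q8, Q9, Q10}); total cost 6 + 5 = 11.
No covering selection has total cost below 11.

11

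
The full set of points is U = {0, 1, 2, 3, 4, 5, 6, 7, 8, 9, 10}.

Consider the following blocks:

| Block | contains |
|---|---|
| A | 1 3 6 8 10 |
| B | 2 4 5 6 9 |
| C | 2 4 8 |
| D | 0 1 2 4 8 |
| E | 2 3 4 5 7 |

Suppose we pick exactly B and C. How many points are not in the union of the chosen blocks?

Union of B, C = {2, 4, 5, 6, 8, 9}.
Not covered: 0, 1, 3, 7, 10 — 5 points.

5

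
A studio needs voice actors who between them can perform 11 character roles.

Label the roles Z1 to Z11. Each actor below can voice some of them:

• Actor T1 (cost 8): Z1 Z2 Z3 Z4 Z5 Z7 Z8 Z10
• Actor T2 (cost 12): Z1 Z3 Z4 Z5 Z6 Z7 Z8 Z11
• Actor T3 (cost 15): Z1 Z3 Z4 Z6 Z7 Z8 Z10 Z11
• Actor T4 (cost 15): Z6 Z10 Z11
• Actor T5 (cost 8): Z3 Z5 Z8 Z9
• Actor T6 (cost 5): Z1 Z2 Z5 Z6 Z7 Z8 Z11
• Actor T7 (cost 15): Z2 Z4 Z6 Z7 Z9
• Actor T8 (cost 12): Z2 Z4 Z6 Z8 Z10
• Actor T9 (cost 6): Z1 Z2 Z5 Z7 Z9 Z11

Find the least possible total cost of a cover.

19

T1, T6, T9 together cover every role (T1 ∪ T6 ∪ T9 = {Z1, Z2, Z3, Z4, Z5, Z6, Z7, Z8, Z9, Z10, Z11}); total cost 8 + 5 + 6 = 19.
No covering selection has total cost below 19.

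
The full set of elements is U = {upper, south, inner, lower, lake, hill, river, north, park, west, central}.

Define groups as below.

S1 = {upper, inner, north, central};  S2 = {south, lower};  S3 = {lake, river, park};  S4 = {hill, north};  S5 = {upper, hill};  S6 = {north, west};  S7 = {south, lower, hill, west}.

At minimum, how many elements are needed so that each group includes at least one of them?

4

The 4 elements {upper, south, river, north} hit every group.
The groups S2, S3, S5, S6 are pairwise disjoint, so any hitting set needs a separate element for each — at least 4. Hence 4 is optimal.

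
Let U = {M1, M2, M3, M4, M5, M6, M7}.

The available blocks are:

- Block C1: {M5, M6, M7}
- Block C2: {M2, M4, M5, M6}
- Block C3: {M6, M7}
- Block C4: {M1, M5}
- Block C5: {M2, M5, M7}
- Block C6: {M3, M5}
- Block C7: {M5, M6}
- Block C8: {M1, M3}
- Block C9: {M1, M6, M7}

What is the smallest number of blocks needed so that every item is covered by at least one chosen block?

Take {C2, C3, C8}. Their union is {M1, M2, M3, M4, M5, M6, M7}, which is all 7 items.
Only C2 contains M4, so C2 is forced; the remaining 3 items need at least 2 more blocks (each remaining block adds at most 2) — so at least 3 blocks are needed, and 3 is optimal.

3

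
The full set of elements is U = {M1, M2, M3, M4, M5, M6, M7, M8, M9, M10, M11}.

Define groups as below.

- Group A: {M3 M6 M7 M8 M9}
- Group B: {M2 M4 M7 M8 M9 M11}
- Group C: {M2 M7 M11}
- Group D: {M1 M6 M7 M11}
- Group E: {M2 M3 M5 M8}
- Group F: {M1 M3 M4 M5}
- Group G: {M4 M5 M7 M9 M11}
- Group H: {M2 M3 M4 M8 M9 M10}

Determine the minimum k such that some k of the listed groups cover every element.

3

D, E, and H cover everything between them: the union {M1, M2, M3, M4, M5, M6, M7, M8, M9, M10, M11} is all of U.
Only H contains M10, so H is forced; the remaining 5 elements need at least 2 more groups (each remaining group adds at most 4) — so at least 3 groups are needed, and 3 is optimal.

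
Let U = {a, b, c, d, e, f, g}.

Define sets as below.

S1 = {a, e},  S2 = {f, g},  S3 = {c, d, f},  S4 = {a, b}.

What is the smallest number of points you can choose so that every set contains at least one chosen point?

The 2 points {a, f} hit every set.
The sets S1, S2 are pairwise disjoint, so any hitting set needs a separate point for each — at least 2. Hence 2 is optimal.

2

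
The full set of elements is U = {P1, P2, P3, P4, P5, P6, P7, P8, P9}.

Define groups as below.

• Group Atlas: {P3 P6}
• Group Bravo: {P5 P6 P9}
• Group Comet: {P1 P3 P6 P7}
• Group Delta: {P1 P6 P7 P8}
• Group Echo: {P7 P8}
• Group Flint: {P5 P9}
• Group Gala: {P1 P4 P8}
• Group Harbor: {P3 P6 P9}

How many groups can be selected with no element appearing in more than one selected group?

Atlas, Echo, Flint are pairwise disjoint (Atlas={P3,P6}; Echo={P7,P8}; Flint={P5,P9}).
Every remaining group overlaps one of these, and no 4 of the listed groups are pairwise disjoint, so 3 is the maximum.

3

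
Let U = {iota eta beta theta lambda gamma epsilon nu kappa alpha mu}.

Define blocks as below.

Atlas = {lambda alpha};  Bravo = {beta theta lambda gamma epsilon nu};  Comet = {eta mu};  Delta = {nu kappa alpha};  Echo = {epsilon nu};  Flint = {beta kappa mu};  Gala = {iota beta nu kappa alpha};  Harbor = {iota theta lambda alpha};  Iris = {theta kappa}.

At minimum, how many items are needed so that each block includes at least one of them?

4

The 4 items {lambda, epsilon, kappa, mu} hit every block.
The blocks Atlas, Comet, Echo, Iris are pairwise disjoint, so any hitting set needs a separate item for each — at least 4. Hence 4 is optimal.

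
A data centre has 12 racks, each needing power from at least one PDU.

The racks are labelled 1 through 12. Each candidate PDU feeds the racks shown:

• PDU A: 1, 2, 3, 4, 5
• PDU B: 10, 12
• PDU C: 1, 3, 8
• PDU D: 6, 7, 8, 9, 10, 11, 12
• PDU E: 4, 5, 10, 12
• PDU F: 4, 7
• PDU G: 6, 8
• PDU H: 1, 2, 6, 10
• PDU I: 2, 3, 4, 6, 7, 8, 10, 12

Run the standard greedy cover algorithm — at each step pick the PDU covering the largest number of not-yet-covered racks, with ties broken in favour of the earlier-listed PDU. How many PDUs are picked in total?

3

Greedy: pick I (covers 8 new) → pick A (covers 2 new) → pick D (covers 2 new). Total picks: 3.
(The true minimum cover uses only 2 PDUs, so greedy is not optimal here.)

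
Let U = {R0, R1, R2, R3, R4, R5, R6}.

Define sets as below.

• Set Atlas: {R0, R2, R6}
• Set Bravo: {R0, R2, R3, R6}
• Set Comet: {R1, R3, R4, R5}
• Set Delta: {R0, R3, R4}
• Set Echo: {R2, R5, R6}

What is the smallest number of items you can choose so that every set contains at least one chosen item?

Take H = {R2, R4}. Each listed set contains at least one of these, so H is a hitting set of size 2.
The sets Atlas, Comet are pairwise disjoint, so any hitting set needs a separate item for each — at least 2. Hence 2 is optimal.

2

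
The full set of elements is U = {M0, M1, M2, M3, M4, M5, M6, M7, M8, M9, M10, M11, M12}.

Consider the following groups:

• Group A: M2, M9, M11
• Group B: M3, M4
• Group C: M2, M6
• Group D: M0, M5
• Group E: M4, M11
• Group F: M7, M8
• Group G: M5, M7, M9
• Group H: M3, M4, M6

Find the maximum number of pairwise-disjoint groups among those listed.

A, B, D, F are pairwise disjoint (A={M2,M9,M11}; B={M3,M4}; D={M0,M5}; F={M7,M8}).
Every remaining group overlaps one of these, and no 5 of the listed groups are pairwise disjoint, so 4 is the maximum.

4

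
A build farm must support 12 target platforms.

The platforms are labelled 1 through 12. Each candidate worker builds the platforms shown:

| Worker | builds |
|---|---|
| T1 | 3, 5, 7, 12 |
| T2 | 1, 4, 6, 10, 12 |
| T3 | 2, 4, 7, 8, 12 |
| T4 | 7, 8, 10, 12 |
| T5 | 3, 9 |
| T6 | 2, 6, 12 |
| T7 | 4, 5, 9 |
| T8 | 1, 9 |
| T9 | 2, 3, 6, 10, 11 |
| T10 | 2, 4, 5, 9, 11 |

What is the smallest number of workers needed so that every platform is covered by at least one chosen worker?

4

Take {T2, T4, T7, T9}. Their union is {1, 2, 3, 4, 5, 6, 7, 8, 9, 10, 11, 12}, which is all 12 platforms.
No 3 of the 10 workers cover everything (all 120 combinations miss at least one platform), so 4 is optimal.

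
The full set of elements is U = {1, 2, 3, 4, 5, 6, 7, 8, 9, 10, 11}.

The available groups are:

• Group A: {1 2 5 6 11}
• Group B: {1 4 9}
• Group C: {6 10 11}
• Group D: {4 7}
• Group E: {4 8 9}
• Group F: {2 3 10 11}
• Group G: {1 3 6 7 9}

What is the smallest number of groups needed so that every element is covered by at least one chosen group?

Take {A, E, F, G}. Their union is {1, 2, 3, 4, 5, 6, 7, 8, 9, 10, 11}, which is all 11 elements.
No 3 of the 7 groups cover everything (all 35 combinations miss at least one element), so 4 is optimal.

4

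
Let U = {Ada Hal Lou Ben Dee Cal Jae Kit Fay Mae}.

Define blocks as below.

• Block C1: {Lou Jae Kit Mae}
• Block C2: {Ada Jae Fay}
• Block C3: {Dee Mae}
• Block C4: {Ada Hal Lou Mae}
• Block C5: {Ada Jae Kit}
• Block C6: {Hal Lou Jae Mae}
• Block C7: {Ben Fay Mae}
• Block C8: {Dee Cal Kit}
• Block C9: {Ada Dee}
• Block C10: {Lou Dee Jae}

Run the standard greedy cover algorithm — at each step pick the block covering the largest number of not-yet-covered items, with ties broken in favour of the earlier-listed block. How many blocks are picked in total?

5

Greedy: pick C1 (covers 4 new) → pick C2 (covers 2 new) → pick C8 (covers 2 new) → pick C4 (covers 1 new) → pick C7 (covers 1 new). Total picks: 5.
(The true minimum cover uses only 4 blocks, so greedy is not optimal here.)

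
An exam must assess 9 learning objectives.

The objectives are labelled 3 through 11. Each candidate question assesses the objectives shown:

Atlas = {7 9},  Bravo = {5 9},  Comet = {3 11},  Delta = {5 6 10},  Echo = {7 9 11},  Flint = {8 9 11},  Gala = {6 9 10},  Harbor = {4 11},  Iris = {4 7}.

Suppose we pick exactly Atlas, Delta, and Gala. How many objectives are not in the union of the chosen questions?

Union of Atlas, Delta, Gala = {5, 6, 7, 9, 10}.
Not covered: 3, 4, 8, 11 — 4 objectives.

4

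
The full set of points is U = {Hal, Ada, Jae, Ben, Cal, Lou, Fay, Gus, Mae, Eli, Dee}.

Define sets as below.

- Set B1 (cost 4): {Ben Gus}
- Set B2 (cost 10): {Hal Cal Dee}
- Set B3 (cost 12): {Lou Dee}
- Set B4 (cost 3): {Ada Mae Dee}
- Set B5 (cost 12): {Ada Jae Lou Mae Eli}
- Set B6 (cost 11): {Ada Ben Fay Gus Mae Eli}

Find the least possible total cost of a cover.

B2, B5, B6 together cover every point (B2 ∪ B5 ∪ B6 = {Hal, Ada, Jae, Ben, Cal, Lou, Fay, Gus, Mae, Eli, Dee}); total cost 10 + 12 + 11 = 33.
The greedy pick B4, B1, B5, B2, B6 costs 40; no covering selection beats 33.

33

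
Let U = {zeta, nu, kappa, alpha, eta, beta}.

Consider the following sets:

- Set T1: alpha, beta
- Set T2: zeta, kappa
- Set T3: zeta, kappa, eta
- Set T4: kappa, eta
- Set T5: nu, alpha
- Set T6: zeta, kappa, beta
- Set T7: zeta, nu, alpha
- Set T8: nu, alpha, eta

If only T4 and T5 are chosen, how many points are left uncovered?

Union of T4, T5 = {nu, kappa, alpha, eta}.
Not covered: zeta, beta — 2 points.

2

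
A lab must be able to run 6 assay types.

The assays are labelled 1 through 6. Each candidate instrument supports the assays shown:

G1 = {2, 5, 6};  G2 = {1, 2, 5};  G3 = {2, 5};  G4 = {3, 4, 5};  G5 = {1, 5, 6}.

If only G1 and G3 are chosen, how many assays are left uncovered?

Union of G1, G3 = {2, 5, 6}.
Not covered: 1, 3, 4 — 3 assays.

3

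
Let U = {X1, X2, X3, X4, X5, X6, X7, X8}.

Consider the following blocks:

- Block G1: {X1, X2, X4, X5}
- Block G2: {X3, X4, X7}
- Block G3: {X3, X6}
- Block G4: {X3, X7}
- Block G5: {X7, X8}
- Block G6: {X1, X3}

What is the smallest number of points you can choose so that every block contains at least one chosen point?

3

The 3 points {X3, X4, X7} hit every block.
The blocks G1, G3, G5 are pairwise disjoint, so any hitting set needs a separate point for each — at least 3. Hence 3 is optimal.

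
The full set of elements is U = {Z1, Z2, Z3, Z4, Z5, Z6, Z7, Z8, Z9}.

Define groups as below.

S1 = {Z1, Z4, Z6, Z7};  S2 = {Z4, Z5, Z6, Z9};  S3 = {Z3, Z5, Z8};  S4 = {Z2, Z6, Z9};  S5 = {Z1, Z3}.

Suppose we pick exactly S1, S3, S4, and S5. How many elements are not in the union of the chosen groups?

Union of S1, S3, S4, S5 = {Z1, Z2, Z3, Z4, Z5, Z6, Z7, Z8, Z9} — that's every element, so 0 are uncovered.

0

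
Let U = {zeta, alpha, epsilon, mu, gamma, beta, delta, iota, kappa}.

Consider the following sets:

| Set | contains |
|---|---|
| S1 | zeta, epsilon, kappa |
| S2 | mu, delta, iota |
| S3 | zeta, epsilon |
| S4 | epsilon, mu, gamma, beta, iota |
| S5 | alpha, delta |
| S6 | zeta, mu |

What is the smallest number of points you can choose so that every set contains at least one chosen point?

Take H = {zeta, epsilon, delta}. Each listed set contains at least one of these, so H is a hitting set of size 3.
No choice of 2 points meets every set, so 3 is the minimum.

3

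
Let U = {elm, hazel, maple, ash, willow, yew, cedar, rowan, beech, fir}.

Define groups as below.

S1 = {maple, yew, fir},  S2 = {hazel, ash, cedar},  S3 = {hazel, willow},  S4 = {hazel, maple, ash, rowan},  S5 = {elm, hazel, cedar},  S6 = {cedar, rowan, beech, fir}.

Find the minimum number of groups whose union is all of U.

Take {S1, S2, S3, S5, S6}. Their union is {elm, hazel, maple, ash, willow, yew, cedar, rowan, beech, fir}, which is all 10 points.
No 4 of the 6 groups cover everything (all 15 combinations miss at least one point), so 5 is optimal.

5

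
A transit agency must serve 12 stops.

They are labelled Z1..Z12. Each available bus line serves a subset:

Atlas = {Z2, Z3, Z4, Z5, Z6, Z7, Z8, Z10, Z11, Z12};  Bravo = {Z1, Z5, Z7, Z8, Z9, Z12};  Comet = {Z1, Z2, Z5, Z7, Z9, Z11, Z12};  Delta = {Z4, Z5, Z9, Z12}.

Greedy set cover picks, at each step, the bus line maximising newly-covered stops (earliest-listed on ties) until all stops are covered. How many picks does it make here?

2

Greedy: pick Atlas (covers 10 new) → pick Bravo (covers 2 new). Total picks: 2.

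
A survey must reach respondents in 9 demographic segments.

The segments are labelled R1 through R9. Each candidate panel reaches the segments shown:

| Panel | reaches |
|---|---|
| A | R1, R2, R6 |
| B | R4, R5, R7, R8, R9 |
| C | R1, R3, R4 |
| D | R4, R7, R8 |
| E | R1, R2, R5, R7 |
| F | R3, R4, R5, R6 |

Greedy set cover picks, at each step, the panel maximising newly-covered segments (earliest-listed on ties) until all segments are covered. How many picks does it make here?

3

Greedy: pick B (covers 5 new) → pick A (covers 3 new) → pick C (covers 1 new). Total picks: 3.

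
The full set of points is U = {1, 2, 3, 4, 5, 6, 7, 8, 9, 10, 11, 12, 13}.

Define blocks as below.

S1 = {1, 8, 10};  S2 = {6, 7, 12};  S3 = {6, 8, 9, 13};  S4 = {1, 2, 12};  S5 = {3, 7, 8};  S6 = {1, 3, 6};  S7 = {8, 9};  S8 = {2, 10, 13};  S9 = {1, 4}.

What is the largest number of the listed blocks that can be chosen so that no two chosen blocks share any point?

4

S2, S7, S8, S9 are pairwise disjoint (S2={6,7,12}; S7={8,9}; S8={2,10,13}; S9={1,4}).
Every remaining block overlaps one of these, and no 5 of the listed blocks are pairwise disjoint, so 4 is the maximum.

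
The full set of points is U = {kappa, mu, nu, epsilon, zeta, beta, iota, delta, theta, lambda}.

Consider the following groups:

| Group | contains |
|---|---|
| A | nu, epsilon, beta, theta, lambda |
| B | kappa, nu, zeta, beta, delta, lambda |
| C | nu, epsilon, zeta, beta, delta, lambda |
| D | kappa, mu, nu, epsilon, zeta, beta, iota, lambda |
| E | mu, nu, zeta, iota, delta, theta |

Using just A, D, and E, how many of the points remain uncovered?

0

Union of A, D, E = {kappa, mu, nu, epsilon, zeta, beta, iota, delta, theta, lambda} — that's every point, so 0 are uncovered.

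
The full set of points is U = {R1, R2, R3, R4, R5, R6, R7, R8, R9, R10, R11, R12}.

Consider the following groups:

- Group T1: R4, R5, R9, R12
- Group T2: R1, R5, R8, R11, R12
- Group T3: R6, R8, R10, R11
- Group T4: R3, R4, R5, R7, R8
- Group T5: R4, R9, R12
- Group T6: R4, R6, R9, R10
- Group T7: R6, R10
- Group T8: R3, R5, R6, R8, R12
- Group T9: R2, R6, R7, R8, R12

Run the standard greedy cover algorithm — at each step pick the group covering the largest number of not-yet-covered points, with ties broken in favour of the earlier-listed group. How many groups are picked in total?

Greedy: pick T2 (covers 5 new) → pick T6 (covers 4 new) → pick T4 (covers 2 new) → pick T9 (covers 1 new). Total picks: 4.

4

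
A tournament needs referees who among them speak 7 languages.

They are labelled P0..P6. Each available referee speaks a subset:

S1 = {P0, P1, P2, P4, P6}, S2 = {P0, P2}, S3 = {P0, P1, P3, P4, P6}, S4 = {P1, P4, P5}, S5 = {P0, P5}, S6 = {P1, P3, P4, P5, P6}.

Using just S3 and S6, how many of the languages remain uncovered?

Union of S3, S6 = {P0, P1, P3, P4, P5, P6}.
Not covered: P2 — 1 language.

1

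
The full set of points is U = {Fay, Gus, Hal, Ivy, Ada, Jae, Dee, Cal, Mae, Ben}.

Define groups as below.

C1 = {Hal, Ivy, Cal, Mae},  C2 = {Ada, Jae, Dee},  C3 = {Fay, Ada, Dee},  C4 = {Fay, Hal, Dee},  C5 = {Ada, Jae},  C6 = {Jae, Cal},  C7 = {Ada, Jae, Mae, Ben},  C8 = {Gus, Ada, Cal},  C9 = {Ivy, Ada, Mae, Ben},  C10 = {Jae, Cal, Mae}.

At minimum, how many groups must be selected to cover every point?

C1 and C3 and C7 and C8 together: C1 ∪ C3 ∪ C7 ∪ C8 = {Fay, Gus, Hal, Ivy, Ada, Jae, Dee, Cal, Mae, Ben} — every point is covered.
Only C8 contains Gus, so C8 is forced; the remaining 7 points need at least 3 more groups (each remaining group adds at most 3) — so at least 4 groups are needed, and 4 is optimal.

4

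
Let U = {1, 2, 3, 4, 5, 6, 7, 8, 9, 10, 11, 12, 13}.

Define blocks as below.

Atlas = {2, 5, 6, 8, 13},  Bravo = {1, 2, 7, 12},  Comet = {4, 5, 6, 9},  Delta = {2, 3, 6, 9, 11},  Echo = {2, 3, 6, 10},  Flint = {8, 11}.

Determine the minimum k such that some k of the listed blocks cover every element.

5

Atlas and Bravo and Comet and Delta and Echo together: Atlas ∪ Bravo ∪ Comet ∪ Delta ∪ Echo = {1, 2, 3, 4, 5, 6, 7, 8, 9, 10, 11, 12, 13} — every element is covered.
No 4 of the 6 blocks cover everything (all 15 combinations miss at least one element), so 5 is optimal.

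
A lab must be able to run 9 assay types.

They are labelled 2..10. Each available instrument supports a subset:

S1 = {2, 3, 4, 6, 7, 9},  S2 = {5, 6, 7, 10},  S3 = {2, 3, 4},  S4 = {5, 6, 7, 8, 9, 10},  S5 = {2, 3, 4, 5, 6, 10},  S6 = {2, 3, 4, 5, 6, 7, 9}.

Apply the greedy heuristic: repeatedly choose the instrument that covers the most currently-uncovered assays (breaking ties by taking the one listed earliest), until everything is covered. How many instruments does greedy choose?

2

Greedy: pick S6 (covers 7 new) → pick S4 (covers 2 new). Total picks: 2.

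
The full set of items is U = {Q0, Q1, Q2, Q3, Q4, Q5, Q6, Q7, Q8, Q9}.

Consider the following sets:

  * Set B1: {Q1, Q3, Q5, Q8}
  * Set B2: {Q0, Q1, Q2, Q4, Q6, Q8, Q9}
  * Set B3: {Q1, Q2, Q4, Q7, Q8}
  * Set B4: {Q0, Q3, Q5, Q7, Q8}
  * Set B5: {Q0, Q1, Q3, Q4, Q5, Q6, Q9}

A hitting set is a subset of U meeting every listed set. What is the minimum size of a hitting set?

2

The 2 items {Q0, Q8} hit every set.
No single item lies in every set, so at least 2 are needed and 2 is optimal.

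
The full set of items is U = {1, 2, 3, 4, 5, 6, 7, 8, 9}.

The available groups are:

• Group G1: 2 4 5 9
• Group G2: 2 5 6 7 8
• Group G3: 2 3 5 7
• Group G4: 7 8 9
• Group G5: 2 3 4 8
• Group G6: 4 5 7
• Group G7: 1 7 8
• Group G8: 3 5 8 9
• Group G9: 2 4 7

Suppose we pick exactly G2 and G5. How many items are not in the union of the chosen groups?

Union of G2, G5 = {2, 3, 4, 5, 6, 7, 8}.
Not covered: 1, 9 — 2 items.

2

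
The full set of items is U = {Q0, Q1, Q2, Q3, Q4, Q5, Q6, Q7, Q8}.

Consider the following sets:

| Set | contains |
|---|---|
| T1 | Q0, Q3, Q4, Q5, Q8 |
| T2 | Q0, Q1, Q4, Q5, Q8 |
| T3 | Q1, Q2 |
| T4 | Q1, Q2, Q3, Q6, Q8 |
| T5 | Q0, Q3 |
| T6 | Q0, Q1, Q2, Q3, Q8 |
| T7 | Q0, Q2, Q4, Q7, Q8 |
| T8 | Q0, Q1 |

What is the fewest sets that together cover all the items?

T1, T4, and T7 cover everything between them: the union {Q0, Q1, Q2, Q3, Q4, Q5, Q6, Q7, Q8} is all of U.
Only T4 contains Q6, so T4 is forced; the remaining 4 items need at least 2 more sets (each remaining set adds at most 3) — so at least 3 sets are needed, and 3 is optimal.

3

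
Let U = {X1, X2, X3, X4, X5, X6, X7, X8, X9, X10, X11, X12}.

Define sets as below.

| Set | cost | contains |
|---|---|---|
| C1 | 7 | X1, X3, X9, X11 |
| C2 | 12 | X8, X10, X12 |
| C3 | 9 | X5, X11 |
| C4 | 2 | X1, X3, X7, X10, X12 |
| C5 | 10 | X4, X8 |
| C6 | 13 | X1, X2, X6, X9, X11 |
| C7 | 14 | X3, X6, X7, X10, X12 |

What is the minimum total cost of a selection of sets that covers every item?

34

C3, C4, C5, C6 together cover every item (C3 ∪ C4 ∪ C5 ∪ C6 = {X1, X2, X3, X4, X5, X6, X7, X8, X9, X10, X11, X12}); total cost 9 + 2 + 10 + 13 = 34.
No covering selection has total cost below 34.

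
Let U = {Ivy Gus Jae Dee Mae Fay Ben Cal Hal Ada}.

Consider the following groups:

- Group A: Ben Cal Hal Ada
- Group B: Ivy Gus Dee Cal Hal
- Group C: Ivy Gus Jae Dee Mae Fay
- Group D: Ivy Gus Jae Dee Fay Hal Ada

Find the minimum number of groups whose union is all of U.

A and C together: A ∪ C = {Ivy, Gus, Jae, Dee, Mae, Fay, Ben, Cal, Hal, Ada} — every point is covered.
No single group has all 10 points (the largest, D, has 7), so 2 is optimal.

2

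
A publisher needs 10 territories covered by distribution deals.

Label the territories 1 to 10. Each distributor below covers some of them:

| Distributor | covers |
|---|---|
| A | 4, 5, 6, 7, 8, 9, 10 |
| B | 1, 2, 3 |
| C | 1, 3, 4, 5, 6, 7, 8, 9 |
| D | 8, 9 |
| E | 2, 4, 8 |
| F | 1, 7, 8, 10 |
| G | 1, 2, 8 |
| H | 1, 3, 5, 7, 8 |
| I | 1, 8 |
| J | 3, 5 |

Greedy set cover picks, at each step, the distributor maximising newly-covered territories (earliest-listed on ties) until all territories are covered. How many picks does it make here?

Greedy: pick C (covers 8 new) → pick A (covers 1 new) → pick B (covers 1 new). Total picks: 3.
(The true minimum cover uses only 2 distributors, so greedy is not optimal here.)

3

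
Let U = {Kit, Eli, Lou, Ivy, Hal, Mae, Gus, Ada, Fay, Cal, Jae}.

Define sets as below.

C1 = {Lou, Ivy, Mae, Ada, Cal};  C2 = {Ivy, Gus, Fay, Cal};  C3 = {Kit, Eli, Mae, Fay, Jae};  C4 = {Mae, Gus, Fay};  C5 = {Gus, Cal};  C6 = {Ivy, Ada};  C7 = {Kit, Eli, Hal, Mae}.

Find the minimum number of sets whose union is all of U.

4

C1 and C3 and C5 and C7 together: C1 ∪ C3 ∪ C5 ∪ C7 = {Kit, Eli, Lou, Ivy, Hal, Mae, Gus, Ada, Fay, Cal, Jae} — every element is covered.
No 3 of the 7 sets cover everything (all 35 combinations miss at least one element), so 4 is optimal.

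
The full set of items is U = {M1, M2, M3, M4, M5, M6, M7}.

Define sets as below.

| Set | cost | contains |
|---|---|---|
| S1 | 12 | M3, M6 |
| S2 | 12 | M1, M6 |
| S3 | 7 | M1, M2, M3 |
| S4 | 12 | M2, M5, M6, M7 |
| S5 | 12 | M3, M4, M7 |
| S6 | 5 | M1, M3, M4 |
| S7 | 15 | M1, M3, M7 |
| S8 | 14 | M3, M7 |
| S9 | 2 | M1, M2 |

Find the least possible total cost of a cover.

17

S4, S6 together cover every item (S4 ∪ S6 = {M1, M2, M3, M4, M5, M6, M7}); total cost 12 + 5 = 17.
The greedy pick S9, S6, S4 costs 19; no covering selection beats 17.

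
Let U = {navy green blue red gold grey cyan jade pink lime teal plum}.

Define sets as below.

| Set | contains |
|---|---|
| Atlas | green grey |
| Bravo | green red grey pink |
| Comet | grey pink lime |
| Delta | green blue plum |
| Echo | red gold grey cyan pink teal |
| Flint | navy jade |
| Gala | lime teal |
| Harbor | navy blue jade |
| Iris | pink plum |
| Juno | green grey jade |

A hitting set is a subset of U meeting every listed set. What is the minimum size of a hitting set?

The 4 items {navy, grey, teal, plum} hit every set.
The sets Atlas, Flint, Gala, Iris are pairwise disjoint, so any hitting set needs a separate item for each — at least 4. Hence 4 is optimal.

4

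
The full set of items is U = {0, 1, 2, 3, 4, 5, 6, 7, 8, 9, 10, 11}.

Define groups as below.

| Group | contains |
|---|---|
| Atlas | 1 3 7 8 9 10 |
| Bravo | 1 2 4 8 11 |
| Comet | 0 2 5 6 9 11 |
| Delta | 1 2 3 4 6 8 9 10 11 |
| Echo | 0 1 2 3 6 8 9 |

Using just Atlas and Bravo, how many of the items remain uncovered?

3

Union of Atlas, Bravo = {1, 2, 3, 4, 7, 8, 9, 10, 11}.
Not covered: 0, 5, 6 — 3 items.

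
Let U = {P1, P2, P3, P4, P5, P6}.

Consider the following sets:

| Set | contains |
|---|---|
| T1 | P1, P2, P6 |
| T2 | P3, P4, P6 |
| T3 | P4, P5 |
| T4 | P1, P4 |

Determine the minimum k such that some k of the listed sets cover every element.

Take {T1, T2, T3}. Their union is {P1, P2, P3, P4, P5, P6}, which is all 6 elements.
Only T1 contains P2, so T1 is forced; the remaining 3 elements need at least 2 more sets (each remaining set adds at most 2) — so at least 3 sets are needed, and 3 is optimal.

3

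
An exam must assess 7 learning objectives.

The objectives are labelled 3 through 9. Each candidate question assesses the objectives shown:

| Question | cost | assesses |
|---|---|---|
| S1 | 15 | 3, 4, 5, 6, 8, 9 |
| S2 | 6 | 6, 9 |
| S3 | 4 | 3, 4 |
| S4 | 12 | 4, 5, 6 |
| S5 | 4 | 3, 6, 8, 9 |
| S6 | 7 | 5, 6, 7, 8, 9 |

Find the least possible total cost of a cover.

S3, S6 together cover every objective (S3 ∪ S6 = {3, 4, 5, 6, 7, 8, 9}); total cost 4 + 7 = 11.
The greedy pick S5, S6, S3 costs 15; no covering selection beats 11.

11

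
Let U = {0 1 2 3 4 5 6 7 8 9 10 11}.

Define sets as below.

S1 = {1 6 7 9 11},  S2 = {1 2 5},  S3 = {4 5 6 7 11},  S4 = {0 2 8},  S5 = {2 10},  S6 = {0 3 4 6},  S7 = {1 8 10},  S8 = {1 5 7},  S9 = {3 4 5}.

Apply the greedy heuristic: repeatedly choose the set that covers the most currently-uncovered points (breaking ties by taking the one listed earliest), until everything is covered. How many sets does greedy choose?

Greedy: pick S1 (covers 5 new) → pick S4 (covers 3 new) → pick S9 (covers 3 new) → pick S5 (covers 1 new). Total picks: 4.

4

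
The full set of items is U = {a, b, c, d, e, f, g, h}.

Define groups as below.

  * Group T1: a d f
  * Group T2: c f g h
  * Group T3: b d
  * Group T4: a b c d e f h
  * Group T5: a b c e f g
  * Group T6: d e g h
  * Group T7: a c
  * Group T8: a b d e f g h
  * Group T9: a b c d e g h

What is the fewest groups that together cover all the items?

2

T4 and T6 together: T4 ∪ T6 = {a, b, c, d, e, f, g, h} — every item is covered.
No single group has all 8 items (the largest, T4, has 7), so 2 is optimal.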